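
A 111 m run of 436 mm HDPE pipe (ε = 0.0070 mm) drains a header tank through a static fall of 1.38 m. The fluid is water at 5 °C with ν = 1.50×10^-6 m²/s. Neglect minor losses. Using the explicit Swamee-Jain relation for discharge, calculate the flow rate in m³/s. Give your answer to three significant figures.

Q ≈ 0.439 m³/s

Swamee-Jain (Type II): Q = -0.965·√(gD⁵h_f/L)·ln[ε/(3.7D) + √(3.17ν²L/(gD³h_f))]
√(gD⁵h_f/L) = √(9.81·0.436⁵·1.38/111) = 0.04384
ε/(3.7D) = 4.34×10^-6; √(3.17ν²L/(gD³h_f)) = 2.66×10^-5
Q = -0.965·0.04384·ln(3.090×10^-5) = 0.4393 m³/s
Check: V = 2.94 m/s, Re = 8.55×10^5, f = 0.01227, h_f = 1.38 m ≈ 1.38 m ✓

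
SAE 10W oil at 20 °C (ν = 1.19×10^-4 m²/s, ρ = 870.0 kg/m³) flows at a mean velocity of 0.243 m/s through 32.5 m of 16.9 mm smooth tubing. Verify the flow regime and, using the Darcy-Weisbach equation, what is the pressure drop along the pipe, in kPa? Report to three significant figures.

Δp ≈ 91.6 kPa

Re = VD/ν = 0.243·0.01690/1.19×10^-4 = 34.5 → laminar (Re < 2300)
f = 64/Re = 1.855
h_f = f(L/D)V²/(2g) = 1.855·(32.5/0.01690)·0.243²/(2·9.81) = 10.73 m
Δp = ρg·h_f = 870.0·9.81·10.73 = 91.61 kPa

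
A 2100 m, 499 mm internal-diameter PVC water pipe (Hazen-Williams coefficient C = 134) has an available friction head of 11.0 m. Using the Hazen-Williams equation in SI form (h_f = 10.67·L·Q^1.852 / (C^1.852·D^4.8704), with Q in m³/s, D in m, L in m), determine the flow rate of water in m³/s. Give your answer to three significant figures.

Q ≈ 0.352 m³/s

Rearranging: Q = [h_f·C^1.852·D^4.8704 / (10.67·L)]^(1/1.852)
Q = [11.0·134^1.852·0.499^4.8704 / (10.67·2100)]^0.540 = 0.3519 m³/s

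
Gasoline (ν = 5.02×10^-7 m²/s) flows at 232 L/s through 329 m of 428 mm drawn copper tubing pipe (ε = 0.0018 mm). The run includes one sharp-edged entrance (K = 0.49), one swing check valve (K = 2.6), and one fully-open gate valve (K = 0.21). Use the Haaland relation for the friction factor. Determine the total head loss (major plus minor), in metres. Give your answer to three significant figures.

H_L ≈ 1.57 m

V = 4Q/(πD²) = 1.613 m/s; V²/2g = 0.1325 m
Re = 1.37×10^6, ε/D = 4.21×10^-6 → f = 0.01108 (Haaland)
Major: h_f = f(L/D)·V²/2g = 0.01108·768.7·0.1325 = 1.129 m
Minor: ΣK = 3.30; h_m = ΣK·V²/2g = 0.4374 m
Total H_L = 1.129 + 0.4374 = 1.566 m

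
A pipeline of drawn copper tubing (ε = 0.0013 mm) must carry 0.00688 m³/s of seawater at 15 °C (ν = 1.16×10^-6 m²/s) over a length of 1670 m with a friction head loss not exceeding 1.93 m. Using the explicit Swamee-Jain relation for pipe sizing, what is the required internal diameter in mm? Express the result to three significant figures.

D ≈ 149 mm

Swamee-Jain (Type III): D = 0.66·[ε^1.25·(LQ²/(gh_f))^4.75 + ν·Q^9.4·(L/(gh_f))^5.2]^0.04
LQ²/(gh_f) = 0.004175; L/(gh_f) = 88.20
Term 1 = ε^1.25·(…)^4.75 = 2.19×10^-19; Term 2 = ν·Q^9.4·(…)^5.2 = 7.15×10^-17
D = 0.66·(2.19×10^-19 + 7.15×10^-17)^0.04 = 0.1492 m = 149 mm
Check: V = 0.394 m/s, Re = 5.06×10^4, f = 0.02074, h_f = 1.83 m ≈ 1.93 m ✓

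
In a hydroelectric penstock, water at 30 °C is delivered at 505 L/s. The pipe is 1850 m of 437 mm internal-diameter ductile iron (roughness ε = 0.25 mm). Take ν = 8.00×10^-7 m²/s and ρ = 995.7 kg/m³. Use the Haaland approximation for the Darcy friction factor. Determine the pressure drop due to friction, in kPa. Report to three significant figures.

V = 4Q/(πD²) = 4·0.505/(π·0.437²) = 3.367 m/s
Re = VD/ν = 3.367·0.437/8.00×10^-7 = 1.84×10^6 → turbulent
ε/D = 0.25/437 = 5.72×10^-4
Haaland: f = 0.01747
h_f = f(L/D)V²/(2g) = 0.01747·(1850/0.437)·3.367²/(2·9.81) = 42.73 m
Δp = ρg·h_f = 995.7·9.81·42.73 = 417.4 kPa

Δp ≈ 417 kPa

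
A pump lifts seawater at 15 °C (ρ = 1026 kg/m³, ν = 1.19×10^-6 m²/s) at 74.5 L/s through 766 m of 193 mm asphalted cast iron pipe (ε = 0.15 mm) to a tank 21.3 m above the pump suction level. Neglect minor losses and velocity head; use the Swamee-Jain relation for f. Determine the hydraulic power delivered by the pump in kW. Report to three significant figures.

V = 4Q/(πD²) = 2.547 m/s; Re = 4.13×10^5; ε/D = 7.77×10^-4; f = 0.01946
h_f = f(L/D)V²/2g = 25.53 m
Total head H = z + h_f = 21.3 + 25.53 = 46.83 m
P_hyd = ρgQH = 1026·9.81·0.0745·46.83 = 35.12 kW

P_hyd ≈ 35.1 kW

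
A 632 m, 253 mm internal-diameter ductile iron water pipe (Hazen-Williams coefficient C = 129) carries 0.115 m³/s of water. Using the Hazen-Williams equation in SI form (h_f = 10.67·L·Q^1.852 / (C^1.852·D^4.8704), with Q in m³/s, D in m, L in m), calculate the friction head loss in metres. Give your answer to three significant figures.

h_f ≈ 12.2 m

h_f = 10.67·632·0.115^1.852 / (129^1.852·0.253^4.8704) = 12.23 m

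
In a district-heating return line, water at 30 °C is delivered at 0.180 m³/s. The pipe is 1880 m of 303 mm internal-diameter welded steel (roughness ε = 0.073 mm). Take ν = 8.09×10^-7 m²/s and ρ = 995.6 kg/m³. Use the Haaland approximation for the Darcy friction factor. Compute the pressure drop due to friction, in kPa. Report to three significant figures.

Δp ≈ 290 kPa

V = 4Q/(πD²) = 4·0.180/(π·0.303²) = 2.496 m/s
Re = VD/ν = 2.496·0.303/8.09×10^-7 = 9.35×10^5 → turbulent
ε/D = 0.073/303 = 2.41×10^-4
Haaland: f = 0.01508
h_f = f(L/D)V²/(2g) = 0.01508·(1880/0.303)·2.496²/(2·9.81) = 29.72 m
Δp = ρg·h_f = 995.6·9.81·29.72 = 290.3 kPa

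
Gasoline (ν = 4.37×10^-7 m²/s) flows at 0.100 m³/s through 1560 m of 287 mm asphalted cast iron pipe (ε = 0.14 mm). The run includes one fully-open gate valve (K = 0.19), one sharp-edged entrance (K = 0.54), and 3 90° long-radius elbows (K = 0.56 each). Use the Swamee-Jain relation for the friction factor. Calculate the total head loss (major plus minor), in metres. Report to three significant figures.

V = 4Q/(πD²) = 1.546 m/s; V²/2g = 0.1218 m
Re = 1.02×10^6, ε/D = 4.88×10^-4 → f = 0.01721 (Swamee-Jain)
Major: h_f = f(L/D)·V²/2g = 0.01721·5436·0.1218 = 11.39 m
Minor: ΣK = 2.41; h_m = ΣK·V²/2g = 0.2935 m
Total H_L = 11.39 + 0.2935 = 11.69 m

H_L ≈ 11.7 m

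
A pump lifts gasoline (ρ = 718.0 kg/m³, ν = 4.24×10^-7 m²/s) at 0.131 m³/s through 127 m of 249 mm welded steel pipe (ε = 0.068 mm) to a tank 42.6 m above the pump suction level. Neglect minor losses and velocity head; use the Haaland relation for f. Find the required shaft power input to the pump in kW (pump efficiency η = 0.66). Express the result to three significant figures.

P_shaft ≈ 63.5 kW

V = 4Q/(πD²) = 2.690 m/s; Re = 1.58×10^6; ε/D = 2.73×10^-4; f = 0.01512
h_f = f(L/D)V²/2g = 2.844 m
Total head H = z + h_f = 42.6 + 2.844 = 45.44 m
P_hyd = ρgQH = 718.0·9.81·0.131·45.44 = 41.93 kW
P_shaft = P_hyd/η = 41.93/0.66 = 63.53 kW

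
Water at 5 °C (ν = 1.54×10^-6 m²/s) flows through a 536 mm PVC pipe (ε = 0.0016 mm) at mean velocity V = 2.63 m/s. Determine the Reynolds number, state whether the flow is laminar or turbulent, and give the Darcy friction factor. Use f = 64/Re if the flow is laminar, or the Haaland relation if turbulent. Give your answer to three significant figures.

Re = VD/ν = 2.630·0.536/1.54×10^-6 = 9.15×10^5
Re > 4000 → turbulent; ε/D = 2.99×10^-6
Haaland: f = 0.01181

Re ≈ 9.15×10^5; turbulent; f ≈ 0.0118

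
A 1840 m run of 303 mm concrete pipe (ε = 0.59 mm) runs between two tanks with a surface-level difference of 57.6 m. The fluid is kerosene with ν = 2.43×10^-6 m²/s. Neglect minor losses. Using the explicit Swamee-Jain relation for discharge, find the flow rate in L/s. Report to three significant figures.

Swamee-Jain (Type II): Q = -0.965·√(gD⁵h_f/L)·ln[ε/(3.7D) + √(3.17ν²L/(gD³h_f))]
√(gD⁵h_f/L) = √(9.81·0.303⁵·57.6/1840) = 0.02801
ε/(3.7D) = 5.26×10^-4; √(3.17ν²L/(gD³h_f)) = 4.68×10^-5
Q = -0.965·0.02801·ln(5.731×10^-4) = 0.2017 m³/s
Check: V = 2.80 m/s, Re = 3.49×10^5, f = 0.02392, h_f = 58.0 m ≈ 57.6 m ✓

Q ≈ 202 L/s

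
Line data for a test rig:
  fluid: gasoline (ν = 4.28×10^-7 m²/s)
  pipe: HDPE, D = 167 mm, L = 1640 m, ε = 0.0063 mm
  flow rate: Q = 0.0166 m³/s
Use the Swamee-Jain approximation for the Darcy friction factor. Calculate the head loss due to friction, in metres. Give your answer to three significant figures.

V = 4Q/(πD²) = 4·0.0166/(π·0.167²) = 0.7579 m/s
Re = VD/ν = 0.7579·0.167/4.28×10^-7 = 2.96×10^5 → turbulent
ε/D = 0.0063/167 = 3.77×10^-5
Swamee-Jain: f = 0.01484
h_f = f(L/D)V²/(2g) = 0.01484·(1640/0.167)·0.7579²/(2·9.81) = 4.266 m

h_f ≈ 4.27 m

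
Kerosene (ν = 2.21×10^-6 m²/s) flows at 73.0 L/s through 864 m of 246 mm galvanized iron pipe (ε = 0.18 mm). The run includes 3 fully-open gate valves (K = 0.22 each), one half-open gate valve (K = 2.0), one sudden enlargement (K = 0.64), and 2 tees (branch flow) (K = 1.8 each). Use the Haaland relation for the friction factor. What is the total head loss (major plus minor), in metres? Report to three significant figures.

H_L ≈ 9.27 m

V = 4Q/(πD²) = 1.536 m/s; V²/2g = 0.1202 m
Re = 1.71×10^5, ε/D = 7.32×10^-4 → f = 0.01999 (Haaland)
Major: h_f = f(L/D)·V²/2g = 0.01999·3512·0.1202 = 8.443 m
Minor: ΣK = 6.90; h_m = ΣK·V²/2g = 0.8296 m
Total H_L = 8.443 + 0.8296 = 9.272 m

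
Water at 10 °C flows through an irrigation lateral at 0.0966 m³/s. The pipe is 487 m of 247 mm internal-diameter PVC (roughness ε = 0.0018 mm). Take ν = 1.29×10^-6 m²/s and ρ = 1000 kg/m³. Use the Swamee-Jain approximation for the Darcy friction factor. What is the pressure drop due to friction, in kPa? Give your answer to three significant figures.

Δp ≈ 55.4 kPa

V = 4Q/(πD²) = 4·0.0966/(π·0.247²) = 2.016 m/s
Re = VD/ν = 2.016·0.247/1.29×10^-6 = 3.86×10^5 → turbulent
ε/D = 0.0018/247 = 7.29×10^-6
Swamee-Jain: f = 0.01382
h_f = f(L/D)V²/(2g) = 0.01382·(487/0.247)·2.016²/(2·9.81) = 5.644 m
Δp = ρg·h_f = 1000·9.81·5.644 = 55.37 kPa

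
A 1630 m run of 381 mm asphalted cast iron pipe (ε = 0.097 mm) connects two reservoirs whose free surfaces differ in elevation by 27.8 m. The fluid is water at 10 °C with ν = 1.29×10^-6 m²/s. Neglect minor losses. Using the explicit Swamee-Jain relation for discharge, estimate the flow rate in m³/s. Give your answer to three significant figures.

Swamee-Jain (Type II): Q = -0.965·√(gD⁵h_f/L)·ln[ε/(3.7D) + √(3.17ν²L/(gD³h_f))]
√(gD⁵h_f/L) = √(9.81·0.381⁵·27.8/1630) = 0.03665
ε/(3.7D) = 6.88×10^-5; √(3.17ν²L/(gD³h_f)) = 2.39×10^-5
Q = -0.965·0.03665·ln(9.269×10^-5) = 0.3284 m³/s
Check: V = 2.88 m/s, Re = 8.51×10^5, f = 0.01546, h_f = 28.0 m ≈ 27.8 m ✓

Q ≈ 0.328 m³/s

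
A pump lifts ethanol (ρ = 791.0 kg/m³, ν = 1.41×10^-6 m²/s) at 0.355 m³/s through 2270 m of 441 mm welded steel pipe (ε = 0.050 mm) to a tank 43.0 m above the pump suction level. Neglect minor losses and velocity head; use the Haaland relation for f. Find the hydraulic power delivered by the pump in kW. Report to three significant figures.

V = 4Q/(πD²) = 2.324 m/s; Re = 7.27×10^5; ε/D = 1.13×10^-4; f = 0.01388
h_f = f(L/D)V²/2g = 19.67 m
Total head H = z + h_f = 43.0 + 19.67 = 62.67 m
P_hyd = ρgQH = 791.0·9.81·0.355·62.67 = 172.6 kW

P_hyd ≈ 173 kW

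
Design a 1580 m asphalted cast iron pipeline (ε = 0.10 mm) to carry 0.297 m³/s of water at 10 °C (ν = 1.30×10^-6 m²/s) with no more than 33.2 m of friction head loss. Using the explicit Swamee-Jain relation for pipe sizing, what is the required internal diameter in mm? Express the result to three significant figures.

D ≈ 358 mm

Swamee-Jain (Type III): D = 0.66·[ε^1.25·(LQ²/(gh_f))^4.75 + ν·Q^9.4·(L/(gh_f))^5.2]^0.04
LQ²/(gh_f) = 0.4279; L/(gh_f) = 4.851
Term 1 = ε^1.25·(…)^4.75 = 1.77×10^-7; Term 2 = ν·Q^9.4·(…)^5.2 = 5.30×10^-8
D = 0.66·(1.77×10^-7 + 5.30×10^-8)^0.04 = 0.3581 m = 358 mm
Check: V = 2.95 m/s, Re = 8.12×10^5, f = 0.01573, h_f = 30.7 m ≈ 33.2 m ✓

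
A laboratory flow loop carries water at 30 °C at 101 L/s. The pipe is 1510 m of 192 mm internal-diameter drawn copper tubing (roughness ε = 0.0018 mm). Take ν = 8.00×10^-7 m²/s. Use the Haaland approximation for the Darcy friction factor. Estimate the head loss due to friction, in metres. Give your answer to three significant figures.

V = 4Q/(πD²) = 4·0.101/(π·0.192²) = 3.488 m/s
Re = VD/ν = 3.488·0.192/8.00×10^-7 = 8.37×10^5 → turbulent
ε/D = 0.0018/192 = 9.37×10^-6
Haaland: f = 0.01209
h_f = f(L/D)V²/(2g) = 0.01209·(1510/0.192)·3.488²/(2·9.81) = 58.97 m

h_f ≈ 59.0 m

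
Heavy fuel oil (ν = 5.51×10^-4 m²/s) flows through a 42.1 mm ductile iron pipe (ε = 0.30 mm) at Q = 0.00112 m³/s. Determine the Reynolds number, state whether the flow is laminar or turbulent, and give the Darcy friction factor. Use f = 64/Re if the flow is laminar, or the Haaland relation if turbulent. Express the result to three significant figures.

Re ≈ 61.5; laminar; f = 64/Re ≈ 1.04

V = 4Q/(πD²) = 0.8046 m/s
Re = VD/ν = 0.8046·0.0421/5.51×10^-4 = 61.5
Re < 2300 → laminar → f = 64/Re = 1.041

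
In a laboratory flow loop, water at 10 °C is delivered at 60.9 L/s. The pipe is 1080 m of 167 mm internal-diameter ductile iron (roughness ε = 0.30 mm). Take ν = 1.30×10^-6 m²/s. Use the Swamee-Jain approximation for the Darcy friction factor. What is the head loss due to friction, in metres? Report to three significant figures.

V = 4Q/(πD²) = 4·0.0609/(π·0.167²) = 2.780 m/s
Re = VD/ν = 2.780·0.167/1.30×10^-6 = 3.57×10^5 → turbulent
ε/D = 0.30/167 = 0.00180
Swamee-Jain: f = 0.02345
h_f = f(L/D)V²/(2g) = 0.02345·(1080/0.167)·2.780²/(2·9.81) = 59.75 m

h_f ≈ 59.8 m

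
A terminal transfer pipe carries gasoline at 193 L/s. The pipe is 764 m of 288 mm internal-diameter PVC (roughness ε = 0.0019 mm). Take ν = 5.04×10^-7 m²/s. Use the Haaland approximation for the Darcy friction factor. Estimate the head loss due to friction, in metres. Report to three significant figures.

V = 4Q/(πD²) = 4·0.193/(π·0.288²) = 2.963 m/s
Re = VD/ν = 2.963·0.288/5.04×10^-7 = 1.69×10^6 → turbulent
ε/D = 0.0019/288 = 6.60×10^-6
Haaland: f = 0.01079
h_f = f(L/D)V²/(2g) = 0.01079·(764/0.288)·2.963²/(2·9.81) = 12.81 m

h_f ≈ 12.8 m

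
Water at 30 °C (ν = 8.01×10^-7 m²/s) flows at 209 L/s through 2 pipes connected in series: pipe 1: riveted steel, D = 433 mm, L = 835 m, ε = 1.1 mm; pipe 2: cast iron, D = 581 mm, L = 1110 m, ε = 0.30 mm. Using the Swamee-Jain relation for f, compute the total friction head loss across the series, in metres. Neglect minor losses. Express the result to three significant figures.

H ≈ 6.08 m

Pipe 1: V = 1.419 m/s, Re = 7.67×10^5, ε/D = 0.00254, f = 0.02527, h_1 = f(L/D)V²/2g = 5.003 m
Pipe 2: V = 0.7883 m/s, Re = 5.72×10^5, ε/D = 5.16×10^-4, f = 0.01777, h_2 = f(L/D)V²/2g = 1.075 m
Series → Q common, losses add: H = Σh = 6.079 m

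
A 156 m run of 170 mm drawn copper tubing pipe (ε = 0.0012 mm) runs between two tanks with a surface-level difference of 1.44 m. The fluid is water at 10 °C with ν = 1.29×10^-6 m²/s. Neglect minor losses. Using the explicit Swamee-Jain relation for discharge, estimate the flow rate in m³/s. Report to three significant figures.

Q ≈ 0.0315 m³/s

Swamee-Jain (Type II): Q = -0.965·√(gD⁵h_f/L)·ln[ε/(3.7D) + √(3.17ν²L/(gD³h_f))]
√(gD⁵h_f/L) = √(9.81·0.170⁵·1.44/156) = 0.003586
ε/(3.7D) = 1.91×10^-6; √(3.17ν²L/(gD³h_f)) = 1.09×10^-4
Q = -0.965·0.003586·ln(1.108×10^-4) = 0.03151 m³/s
Check: V = 1.39 m/s, Re = 1.83×10^5, f = 0.01587, h_f = 1.43 m ≈ 1.44 m ✓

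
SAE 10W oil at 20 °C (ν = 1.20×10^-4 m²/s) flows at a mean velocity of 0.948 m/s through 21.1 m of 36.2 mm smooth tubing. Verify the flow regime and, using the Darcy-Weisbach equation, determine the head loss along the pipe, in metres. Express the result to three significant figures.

Re = VD/ν = 0.948·0.03620/1.20×10^-4 = 286 → laminar (Re < 2300)
f = 64/Re = 0.2238
h_f = f(L/D)V²/(2g) = 0.2238·(21.1/0.03620)·0.948²/(2·9.81) = 5.975 m

h_f ≈ 5.97 m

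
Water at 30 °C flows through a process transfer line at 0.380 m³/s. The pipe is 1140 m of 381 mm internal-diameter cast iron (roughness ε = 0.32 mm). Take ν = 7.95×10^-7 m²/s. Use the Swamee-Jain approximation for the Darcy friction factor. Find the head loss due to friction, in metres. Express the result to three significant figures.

h_f ≈ 32.4 m

V = 4Q/(πD²) = 4·0.380/(π·0.381²) = 3.333 m/s
Re = VD/ν = 3.333·0.381/7.95×10^-7 = 1.60×10^6 → turbulent
ε/D = 0.32/381 = 8.40×10^-4
Swamee-Jain: f = 0.01912
h_f = f(L/D)V²/(2g) = 0.01912·(1140/0.381)·3.333²/(2·9.81) = 32.39 m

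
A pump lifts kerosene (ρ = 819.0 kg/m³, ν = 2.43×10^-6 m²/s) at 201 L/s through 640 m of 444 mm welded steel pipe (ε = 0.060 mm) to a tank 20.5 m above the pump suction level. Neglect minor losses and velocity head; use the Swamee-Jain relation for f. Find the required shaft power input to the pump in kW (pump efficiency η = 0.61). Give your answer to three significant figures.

P_shaft ≈ 59.6 kW

V = 4Q/(πD²) = 1.298 m/s; Re = 2.37×10^5; ε/D = 1.35×10^-4; f = 0.01626
h_f = f(L/D)V²/2g = 2.013 m
Total head H = z + h_f = 20.5 + 2.013 = 22.51 m
P_hyd = ρgQH = 819.0·9.81·0.201·22.51 = 36.36 kW
P_shaft = P_hyd/η = 36.36/0.61 = 59.60 kW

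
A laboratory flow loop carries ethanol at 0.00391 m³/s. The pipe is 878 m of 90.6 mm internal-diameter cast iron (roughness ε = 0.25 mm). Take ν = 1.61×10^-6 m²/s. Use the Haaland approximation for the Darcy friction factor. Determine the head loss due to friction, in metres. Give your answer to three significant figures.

h_f ≈ 5.25 m

V = 4Q/(πD²) = 4·0.00391/(π·0.0906²) = 0.6065 m/s
Re = VD/ν = 0.6065·0.0906/1.61×10^-6 = 3.41×10^4 → turbulent
ε/D = 0.25/90.6 = 0.00276
Haaland: f = 0.02891
h_f = f(L/D)V²/(2g) = 0.02891·(878/0.0906)·0.6065²/(2·9.81) = 5.252 m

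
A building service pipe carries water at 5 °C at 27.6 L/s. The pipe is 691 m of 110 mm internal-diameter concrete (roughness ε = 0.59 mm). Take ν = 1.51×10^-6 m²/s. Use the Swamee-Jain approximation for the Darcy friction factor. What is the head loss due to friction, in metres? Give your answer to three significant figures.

h_f ≈ 85.4 m

V = 4Q/(πD²) = 4·0.0276/(π·0.110²) = 2.904 m/s
Re = VD/ν = 2.904·0.110/1.51×10^-6 = 2.12×10^5 → turbulent
ε/D = 0.59/110 = 0.00536
Swamee-Jain: f = 0.03162
h_f = f(L/D)V²/(2g) = 0.03162·(691/0.110)·2.904²/(2·9.81) = 85.39 m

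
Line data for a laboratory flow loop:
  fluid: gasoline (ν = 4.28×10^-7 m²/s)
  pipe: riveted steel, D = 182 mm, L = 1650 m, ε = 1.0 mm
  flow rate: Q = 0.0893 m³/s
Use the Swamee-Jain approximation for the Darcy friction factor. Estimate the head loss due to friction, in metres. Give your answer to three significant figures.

h_f ≈ 171 m

V = 4Q/(πD²) = 4·0.0893/(π·0.182²) = 3.433 m/s
Re = VD/ν = 3.433·0.182/4.28×10^-7 = 1.46×10^6 → turbulent
ε/D = 1.0/182 = 0.00549
Swamee-Jain: f = 0.03136
h_f = f(L/D)V²/(2g) = 0.03136·(1650/0.182)·3.433²/(2·9.81) = 170.7 m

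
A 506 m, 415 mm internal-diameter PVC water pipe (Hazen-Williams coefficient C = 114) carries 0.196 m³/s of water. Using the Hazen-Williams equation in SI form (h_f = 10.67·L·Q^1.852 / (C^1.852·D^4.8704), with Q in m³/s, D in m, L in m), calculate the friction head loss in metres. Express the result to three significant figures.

h_f = 10.67·506·0.196^1.852 / (114^1.852·0.415^4.8704) = 2.968 m

h_f ≈ 2.97 m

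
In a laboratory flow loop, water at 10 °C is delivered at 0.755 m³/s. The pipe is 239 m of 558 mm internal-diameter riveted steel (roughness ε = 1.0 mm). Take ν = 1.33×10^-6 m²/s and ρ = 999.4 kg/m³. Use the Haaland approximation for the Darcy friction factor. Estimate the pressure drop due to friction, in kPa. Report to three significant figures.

V = 4Q/(πD²) = 4·0.755/(π·0.558²) = 3.087 m/s
Re = VD/ν = 3.087·0.558/1.33×10^-6 = 1.30×10^6 → turbulent
ε/D = 1.0/558 = 0.00179
Haaland: f = 0.02293
h_f = f(L/D)V²/(2g) = 0.02293·(239/0.558)·3.087²/(2·9.81) = 4.772 m
Δp = ρg·h_f = 999.4·9.81·4.772 = 46.79 kPa

Δp ≈ 46.8 kPa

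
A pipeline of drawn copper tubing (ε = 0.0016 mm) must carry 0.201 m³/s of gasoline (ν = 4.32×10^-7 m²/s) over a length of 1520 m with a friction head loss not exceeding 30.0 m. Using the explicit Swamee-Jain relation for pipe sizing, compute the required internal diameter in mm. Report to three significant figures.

D ≈ 283 mm

Swamee-Jain (Type III): D = 0.66·[ε^1.25·(LQ²/(gh_f))^4.75 + ν·Q^9.4·(L/(gh_f))^5.2]^0.04
LQ²/(gh_f) = 0.2087; L/(gh_f) = 5.165
Term 1 = ε^1.25·(…)^4.75 = 3.33×10^-11; Term 2 = ν·Q^9.4·(…)^5.2 = 6.21×10^-10
D = 0.66·(3.33×10^-11 + 6.21×10^-10)^0.04 = 0.2833 m = 283 mm
Check: V = 3.19 m/s, Re = 2.09×10^6, f = 0.01051, h_f = 29.3 m ≈ 30.0 m ✓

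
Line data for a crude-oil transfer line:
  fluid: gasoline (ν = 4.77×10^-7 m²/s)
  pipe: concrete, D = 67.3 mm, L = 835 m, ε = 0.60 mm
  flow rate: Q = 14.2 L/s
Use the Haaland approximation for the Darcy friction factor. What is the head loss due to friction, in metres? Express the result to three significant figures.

h_f ≈ 369 m

V = 4Q/(πD²) = 4·0.0142/(π·0.0673²) = 3.992 m/s
Re = VD/ν = 3.992·0.0673/4.77×10^-7 = 5.63×10^5 → turbulent
ε/D = 0.60/67.3 = 0.00892
Haaland: f = 0.03665
h_f = f(L/D)V²/(2g) = 0.03665·(835/0.0673)·3.992²/(2·9.81) = 369.3 m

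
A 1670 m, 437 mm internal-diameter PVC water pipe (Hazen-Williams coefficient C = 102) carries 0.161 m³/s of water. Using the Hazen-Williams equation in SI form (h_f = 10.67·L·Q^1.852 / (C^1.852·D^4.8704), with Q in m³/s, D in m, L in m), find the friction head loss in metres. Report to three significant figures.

h_f = 10.67·1670·0.161^1.852 / (102^1.852·0.437^4.8704) = 6.501 m

h_f ≈ 6.50 m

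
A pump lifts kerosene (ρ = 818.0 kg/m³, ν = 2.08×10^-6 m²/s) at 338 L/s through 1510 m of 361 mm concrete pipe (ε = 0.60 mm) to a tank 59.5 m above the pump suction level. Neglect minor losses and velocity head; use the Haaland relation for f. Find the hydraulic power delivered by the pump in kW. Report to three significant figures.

P_hyd ≈ 304 kW

V = 4Q/(πD²) = 3.302 m/s; Re = 5.73×10^5; ε/D = 0.00166; f = 0.02267
h_f = f(L/D)V²/2g = 52.71 m
Total head H = z + h_f = 59.5 + 52.71 = 112.2 m
P_hyd = ρgQH = 818.0·9.81·0.338·112.2 = 304.4 kW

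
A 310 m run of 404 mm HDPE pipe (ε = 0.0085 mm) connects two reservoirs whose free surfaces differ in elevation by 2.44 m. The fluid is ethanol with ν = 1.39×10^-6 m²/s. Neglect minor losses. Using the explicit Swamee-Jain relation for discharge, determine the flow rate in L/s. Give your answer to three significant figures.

Swamee-Jain (Type II): Q = -0.965·√(gD⁵h_f/L)·ln[ε/(3.7D) + √(3.17ν²L/(gD³h_f))]
√(gD⁵h_f/L) = √(9.81·0.404⁵·2.44/310) = 0.02883
ε/(3.7D) = 5.69×10^-6; √(3.17ν²L/(gD³h_f)) = 3.47×10^-5
Q = -0.965·0.02883·ln(4.037×10^-5) = 0.2814 m³/s
Check: V = 2.20 m/s, Re = 6.38×10^5, f = 0.01292, h_f = 2.44 m ≈ 2.44 m ✓

Q ≈ 281 L/s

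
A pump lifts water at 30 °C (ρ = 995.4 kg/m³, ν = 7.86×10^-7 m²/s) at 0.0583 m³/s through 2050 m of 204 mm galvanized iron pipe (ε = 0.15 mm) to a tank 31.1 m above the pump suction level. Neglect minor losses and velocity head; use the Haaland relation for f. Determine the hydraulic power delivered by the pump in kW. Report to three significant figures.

V = 4Q/(πD²) = 1.784 m/s; Re = 4.63×10^5; ε/D = 7.35×10^-4; f = 0.01898
h_f = f(L/D)V²/2g = 30.92 m
Total head H = z + h_f = 31.1 + 30.92 = 62.02 m
P_hyd = ρgQH = 995.4·9.81·0.0583·62.02 = 35.31 kW

P_hyd ≈ 35.3 kW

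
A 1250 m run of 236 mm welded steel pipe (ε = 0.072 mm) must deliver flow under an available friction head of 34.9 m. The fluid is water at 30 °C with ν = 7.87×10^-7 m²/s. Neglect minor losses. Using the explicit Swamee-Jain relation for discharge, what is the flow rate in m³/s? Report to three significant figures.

Swamee-Jain (Type II): Q = -0.965·√(gD⁵h_f/L)·ln[ε/(3.7D) + √(3.17ν²L/(gD³h_f))]
√(gD⁵h_f/L) = √(9.81·0.236⁵·34.9/1250) = 0.01416
ε/(3.7D) = 8.25×10^-5; √(3.17ν²L/(gD³h_f)) = 2.34×10^-5
Q = -0.965·0.01416·ln(1.058×10^-4) = 0.1251 m³/s
Check: V = 2.86 m/s, Re = 8.57×10^5, f = 0.01591, h_f = 35.1 m ≈ 34.9 m ✓

Q ≈ 0.125 m³/s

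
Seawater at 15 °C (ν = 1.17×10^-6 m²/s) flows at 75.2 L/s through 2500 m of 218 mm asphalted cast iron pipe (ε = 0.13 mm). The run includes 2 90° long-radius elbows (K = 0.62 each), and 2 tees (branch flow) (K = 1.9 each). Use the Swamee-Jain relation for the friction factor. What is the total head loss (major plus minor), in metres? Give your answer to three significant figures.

V = 4Q/(πD²) = 2.015 m/s; V²/2g = 0.2069 m
Re = 3.75×10^5, ε/D = 5.96×10^-4 → f = 0.01861 (Swamee-Jain)
Major: h_f = f(L/D)·V²/2g = 0.01861·11468·0.2069 = 44.16 m
Minor: ΣK = 5.04; h_m = ΣK·V²/2g = 1.043 m
Total H_L = 44.16 + 1.043 = 45.20 m

H_L ≈ 45.2 m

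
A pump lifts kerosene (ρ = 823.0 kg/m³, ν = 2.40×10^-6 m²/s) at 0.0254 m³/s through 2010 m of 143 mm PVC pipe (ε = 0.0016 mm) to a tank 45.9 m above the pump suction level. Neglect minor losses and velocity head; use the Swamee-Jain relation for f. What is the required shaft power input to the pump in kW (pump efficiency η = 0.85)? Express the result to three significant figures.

P_shaft ≈ 18.9 kW

V = 4Q/(πD²) = 1.582 m/s; Re = 9.42×10^4; ε/D = 1.12×10^-5; f = 0.01815
h_f = f(L/D)V²/2g = 32.53 m
Total head H = z + h_f = 45.9 + 32.53 = 78.43 m
P_hyd = ρgQH = 823.0·9.81·0.0254·78.43 = 16.08 kW
P_shaft = P_hyd/η = 16.08/0.85 = 18.92 kW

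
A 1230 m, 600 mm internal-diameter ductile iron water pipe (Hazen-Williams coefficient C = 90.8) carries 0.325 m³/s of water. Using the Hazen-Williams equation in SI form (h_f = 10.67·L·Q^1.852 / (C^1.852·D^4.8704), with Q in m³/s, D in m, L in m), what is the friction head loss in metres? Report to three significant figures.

h_f ≈ 4.66 m

h_f = 10.67·1230·0.325^1.852 / (90.8^1.852·0.600^4.8704) = 4.658 m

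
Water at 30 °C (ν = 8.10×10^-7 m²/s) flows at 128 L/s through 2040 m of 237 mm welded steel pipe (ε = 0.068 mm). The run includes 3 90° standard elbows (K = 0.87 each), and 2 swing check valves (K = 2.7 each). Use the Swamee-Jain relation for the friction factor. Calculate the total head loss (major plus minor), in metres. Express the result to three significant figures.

V = 4Q/(πD²) = 2.902 m/s; V²/2g = 0.4291 m
Re = 8.49×10^5, ε/D = 2.87×10^-4 → f = 0.01576 (Swamee-Jain)
Major: h_f = f(L/D)·V²/2g = 0.01576·8608·0.4291 = 58.21 m
Minor: ΣK = 8.01; h_m = ΣK·V²/2g = 3.437 m
Total H_L = 58.21 + 3.437 = 61.64 m

H_L ≈ 61.6 m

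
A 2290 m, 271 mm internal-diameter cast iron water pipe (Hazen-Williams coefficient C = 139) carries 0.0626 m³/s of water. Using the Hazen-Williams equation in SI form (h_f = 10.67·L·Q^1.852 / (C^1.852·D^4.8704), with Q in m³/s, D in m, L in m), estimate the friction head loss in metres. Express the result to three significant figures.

h_f ≈ 8.95 m

h_f = 10.67·2290·0.0626^1.852 / (139^1.852·0.271^4.8704) = 8.955 m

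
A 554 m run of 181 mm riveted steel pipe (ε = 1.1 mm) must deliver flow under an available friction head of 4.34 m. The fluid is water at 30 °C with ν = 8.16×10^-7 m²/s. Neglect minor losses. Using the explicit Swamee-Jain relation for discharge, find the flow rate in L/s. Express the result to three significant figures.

Q ≈ 23.8 L/s

Swamee-Jain (Type II): Q = -0.965·√(gD⁵h_f/L)·ln[ε/(3.7D) + √(3.17ν²L/(gD³h_f))]
√(gD⁵h_f/L) = √(9.81·0.181⁵·4.34/554) = 0.003864
ε/(3.7D) = 0.00164; √(3.17ν²L/(gD³h_f)) = 6.81×10^-5
Q = -0.965·0.003864·ln(0.001711) = 0.02375 m³/s
Check: V = 0.923 m/s, Re = 2.05×10^5, f = 0.03282, h_f = 4.36 m ≈ 4.34 m ✓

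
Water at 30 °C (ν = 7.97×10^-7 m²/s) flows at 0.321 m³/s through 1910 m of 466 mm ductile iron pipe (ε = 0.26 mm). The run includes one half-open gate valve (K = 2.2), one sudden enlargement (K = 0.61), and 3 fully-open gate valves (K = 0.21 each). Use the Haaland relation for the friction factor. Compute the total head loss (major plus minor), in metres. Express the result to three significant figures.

V = 4Q/(πD²) = 1.882 m/s; V²/2g = 0.1805 m
Re = 1.10×10^6, ε/D = 5.58×10^-4 → f = 0.01752 (Haaland)
Major: h_f = f(L/D)·V²/2g = 0.01752·4099·0.1805 = 12.97 m
Minor: ΣK = 3.44; h_m = ΣK·V²/2g = 0.6211 m
Total H_L = 12.97 + 0.6211 = 13.59 m

H_L ≈ 13.6 m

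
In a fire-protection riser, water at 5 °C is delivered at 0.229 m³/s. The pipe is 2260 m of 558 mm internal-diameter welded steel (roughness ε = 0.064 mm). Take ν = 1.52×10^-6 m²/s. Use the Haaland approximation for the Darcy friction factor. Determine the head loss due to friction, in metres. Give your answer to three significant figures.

h_f ≈ 2.73 m

V = 4Q/(πD²) = 4·0.229/(π·0.558²) = 0.9364 m/s
Re = VD/ν = 0.9364·0.558/1.52×10^-6 = 3.44×10^5 → turbulent
ε/D = 0.064/558 = 1.15×10^-4
Haaland: f = 0.01508
h_f = f(L/D)V²/(2g) = 0.01508·(2260/0.558)·0.9364²/(2·9.81) = 2.731 m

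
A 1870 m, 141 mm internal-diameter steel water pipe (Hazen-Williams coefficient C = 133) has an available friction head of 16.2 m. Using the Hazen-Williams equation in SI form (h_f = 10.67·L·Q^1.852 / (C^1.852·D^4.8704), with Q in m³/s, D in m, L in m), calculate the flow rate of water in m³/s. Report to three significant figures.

Q ≈ 0.0165 m³/s

Rearranging: Q = [h_f·C^1.852·D^4.8704 / (10.67·L)]^(1/1.852)
Q = [16.2·133^1.852·0.141^4.8704 / (10.67·1870)]^0.540 = 0.01651 m³/s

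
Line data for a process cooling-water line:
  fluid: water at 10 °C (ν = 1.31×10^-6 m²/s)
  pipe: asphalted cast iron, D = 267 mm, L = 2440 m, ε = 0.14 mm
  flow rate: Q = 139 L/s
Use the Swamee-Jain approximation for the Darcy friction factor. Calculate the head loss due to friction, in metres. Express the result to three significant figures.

V = 4Q/(πD²) = 4·0.139/(π·0.267²) = 2.483 m/s
Re = VD/ν = 2.483·0.267/1.31×10^-6 = 5.06×10^5 → turbulent
ε/D = 0.14/267 = 5.24×10^-4
Swamee-Jain: f = 0.01792
h_f = f(L/D)V²/(2g) = 0.01792·(2440/0.267)·2.483²/(2·9.81) = 51.43 m

h_f ≈ 51.4 m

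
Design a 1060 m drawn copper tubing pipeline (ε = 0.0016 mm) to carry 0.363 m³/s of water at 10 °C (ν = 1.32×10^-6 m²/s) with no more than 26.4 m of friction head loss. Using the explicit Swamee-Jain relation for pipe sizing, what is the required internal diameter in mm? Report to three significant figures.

D ≈ 352 mm

Swamee-Jain (Type III): D = 0.66·[ε^1.25·(LQ²/(gh_f))^4.75 + ν·Q^9.4·(L/(gh_f))^5.2]^0.04
LQ²/(gh_f) = 0.5393; L/(gh_f) = 4.093
Term 1 = ε^1.25·(…)^4.75 = 3.03×10^-9; Term 2 = ν·Q^9.4·(…)^5.2 = 1.47×10^-7
D = 0.66·(3.03×10^-9 + 1.47×10^-7)^0.04 = 0.3520 m = 352 mm
Check: V = 3.73 m/s, Re = 9.95×10^5, f = 0.01173, h_f = 25.1 m ≈ 26.4 m ✓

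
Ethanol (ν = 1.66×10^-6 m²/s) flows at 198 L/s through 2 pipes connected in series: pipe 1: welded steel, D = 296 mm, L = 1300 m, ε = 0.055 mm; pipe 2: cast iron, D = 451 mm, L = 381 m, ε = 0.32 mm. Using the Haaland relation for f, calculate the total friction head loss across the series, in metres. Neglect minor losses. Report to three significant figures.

Pipe 1: V = 2.877 m/s, Re = 5.13×10^5, ε/D = 1.86×10^-4, f = 0.01512, h_1 = f(L/D)V²/2g = 28.02 m
Pipe 2: V = 1.239 m/s, Re = 3.37×10^5, ε/D = 7.10×10^-4, f = 0.01909, h_2 = f(L/D)V²/2g = 1.263 m
Series → Q common, losses add: H = Σh = 29.29 m

H ≈ 29.3 m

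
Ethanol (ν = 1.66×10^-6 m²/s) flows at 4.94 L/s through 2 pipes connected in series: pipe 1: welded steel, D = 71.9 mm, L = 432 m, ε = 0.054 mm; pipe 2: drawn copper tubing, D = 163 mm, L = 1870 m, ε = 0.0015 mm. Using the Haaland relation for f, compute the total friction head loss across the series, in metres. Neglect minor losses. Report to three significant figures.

Pipe 1: V = 1.217 m/s, Re = 5.27×10^4, ε/D = 7.51×10^-4, f = 0.02283, h_1 = f(L/D)V²/2g = 10.35 m
Pipe 2: V = 0.2367 m/s, Re = 2.32×10^4, ε/D = 9.20×10^-6, f = 0.02482, h_2 = f(L/D)V²/2g = 0.8132 m
Series → Q common, losses add: H = Σh = 11.16 m

H ≈ 11.2 m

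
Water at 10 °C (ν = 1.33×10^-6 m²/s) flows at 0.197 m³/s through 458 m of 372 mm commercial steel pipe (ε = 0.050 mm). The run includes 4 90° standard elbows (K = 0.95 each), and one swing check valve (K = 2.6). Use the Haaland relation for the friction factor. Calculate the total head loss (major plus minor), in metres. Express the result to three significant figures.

V = 4Q/(πD²) = 1.813 m/s; V²/2g = 0.1674 m
Re = 5.07×10^5, ε/D = 1.34×10^-4 → f = 0.01462 (Haaland)
Major: h_f = f(L/D)·V²/2g = 0.01462·1231·0.1674 = 3.014 m
Minor: ΣK = 6.40; h_m = ΣK·V²/2g = 1.072 m
Total H_L = 3.014 + 1.072 = 4.085 m

H_L ≈ 4.09 m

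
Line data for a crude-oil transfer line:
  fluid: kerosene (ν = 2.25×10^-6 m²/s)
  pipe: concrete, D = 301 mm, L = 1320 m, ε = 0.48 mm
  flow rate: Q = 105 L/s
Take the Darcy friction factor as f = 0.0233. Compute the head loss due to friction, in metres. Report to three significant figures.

h_f ≈ 11.3 m

V = 4Q/(πD²) = 4·0.105/(π·0.301²) = 1.476 m/s
h_f = f(L/D)V²/(2g) = 0.02330·(1320/0.301)·1.476²/(2·9.81) = 11.34 m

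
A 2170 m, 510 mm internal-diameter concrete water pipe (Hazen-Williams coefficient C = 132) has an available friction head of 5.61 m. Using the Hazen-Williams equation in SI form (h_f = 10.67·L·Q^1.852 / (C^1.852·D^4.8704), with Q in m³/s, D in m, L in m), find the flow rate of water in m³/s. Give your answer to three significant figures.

Rearranging: Q = [h_f·C^1.852·D^4.8704 / (10.67·L)]^(1/1.852)
Q = [5.61·132^1.852·0.510^4.8704 / (10.67·2170)]^0.540 = 0.2507 m³/s

Q ≈ 0.251 m³/s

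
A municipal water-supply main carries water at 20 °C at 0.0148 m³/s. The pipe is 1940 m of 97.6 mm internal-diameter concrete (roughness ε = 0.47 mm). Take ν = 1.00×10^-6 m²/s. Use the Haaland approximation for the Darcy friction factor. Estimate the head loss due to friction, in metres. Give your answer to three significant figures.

h_f ≈ 121 m

V = 4Q/(πD²) = 4·0.0148/(π·0.0976²) = 1.978 m/s
Re = VD/ν = 1.978·0.0976/1.00×10^-6 = 1.93×10^5 → turbulent
ε/D = 0.47/97.6 = 0.00482
Haaland: f = 0.03054
h_f = f(L/D)V²/(2g) = 0.03054·(1940/0.0976)·1.978²/(2·9.81) = 121.1 m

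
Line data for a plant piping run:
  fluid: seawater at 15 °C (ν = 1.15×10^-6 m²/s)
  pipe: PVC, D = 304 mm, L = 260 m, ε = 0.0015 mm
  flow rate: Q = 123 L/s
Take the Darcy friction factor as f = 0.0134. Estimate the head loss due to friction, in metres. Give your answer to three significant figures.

V = 4Q/(πD²) = 4·0.123/(π·0.304²) = 1.695 m/s
h_f = f(L/D)V²/(2g) = 0.01340·(260/0.304)·1.695²/(2·9.81) = 1.677 m

h_f ≈ 1.68 m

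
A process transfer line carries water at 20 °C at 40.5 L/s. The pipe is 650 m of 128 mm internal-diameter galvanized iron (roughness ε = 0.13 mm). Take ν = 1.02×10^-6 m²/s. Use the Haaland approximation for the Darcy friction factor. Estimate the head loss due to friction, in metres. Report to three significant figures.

h_f ≈ 52.3 m

V = 4Q/(πD²) = 4·0.0405/(π·0.128²) = 3.147 m/s
Re = VD/ν = 3.147·0.128/1.02×10^-6 = 3.95×10^5 → turbulent
ε/D = 0.13/128 = 0.00102
Haaland: f = 0.02040
h_f = f(L/D)V²/(2g) = 0.02040·(650/0.128)·3.147²/(2·9.81) = 52.30 m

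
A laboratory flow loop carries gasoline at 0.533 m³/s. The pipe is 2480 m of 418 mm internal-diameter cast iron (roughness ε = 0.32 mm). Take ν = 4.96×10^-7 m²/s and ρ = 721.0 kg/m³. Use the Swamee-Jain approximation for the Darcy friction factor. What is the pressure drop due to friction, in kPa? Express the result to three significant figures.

Δp ≈ 600 kPa

V = 4Q/(πD²) = 4·0.533/(π·0.418²) = 3.884 m/s
Re = VD/ν = 3.884·0.418/4.96×10^-7 = 3.27×10^6 → turbulent
ε/D = 0.32/418 = 7.66×10^-4
Swamee-Jain: f = 0.01858
h_f = f(L/D)V²/(2g) = 0.01858·(2480/0.418)·3.884²/(2·9.81) = 84.77 m
Δp = ρg·h_f = 721.0·9.81·84.77 = 599.5 kPa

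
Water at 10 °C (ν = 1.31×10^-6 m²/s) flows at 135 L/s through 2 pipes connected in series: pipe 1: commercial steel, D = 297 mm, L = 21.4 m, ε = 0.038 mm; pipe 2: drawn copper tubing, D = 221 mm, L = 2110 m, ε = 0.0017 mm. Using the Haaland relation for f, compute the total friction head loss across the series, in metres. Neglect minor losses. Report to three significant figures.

Pipe 1: V = 1.949 m/s, Re = 4.42×10^5, ε/D = 1.28×10^-4, f = 0.01477, h_1 = f(L/D)V²/2g = 0.2059 m
Pipe 2: V = 3.519 m/s, Re = 5.94×10^5, ε/D = 7.69×10^-6, f = 0.01277, h_2 = f(L/D)V²/2g = 76.95 m
Series → Q common, losses add: H = Σh = 77.16 m

H ≈ 77.2 m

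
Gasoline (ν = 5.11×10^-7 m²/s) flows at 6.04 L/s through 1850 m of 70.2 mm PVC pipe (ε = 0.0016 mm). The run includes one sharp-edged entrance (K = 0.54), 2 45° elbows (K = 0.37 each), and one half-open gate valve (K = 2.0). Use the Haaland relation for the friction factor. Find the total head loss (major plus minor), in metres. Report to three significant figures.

H_L ≈ 50.9 m

V = 4Q/(πD²) = 1.561 m/s; V²/2g = 0.1241 m
Re = 2.14×10^5, ε/D = 2.28×10^-5 → f = 0.01544 (Haaland)
Major: h_f = f(L/D)·V²/2g = 0.01544·26353·0.1241 = 50.51 m
Minor: ΣK = 3.28; h_m = ΣK·V²/2g = 0.4071 m
Total H_L = 50.51 + 0.4071 = 50.92 m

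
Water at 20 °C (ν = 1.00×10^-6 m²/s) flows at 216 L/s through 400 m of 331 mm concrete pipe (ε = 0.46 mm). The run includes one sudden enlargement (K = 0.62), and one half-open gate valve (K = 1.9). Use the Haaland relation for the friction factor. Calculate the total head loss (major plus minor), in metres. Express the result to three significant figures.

H_L ≈ 9.19 m

V = 4Q/(πD²) = 2.510 m/s; V²/2g = 0.3212 m
Re = 8.31×10^5, ε/D = 0.00139 → f = 0.02160 (Haaland)
Major: h_f = f(L/D)·V²/2g = 0.02160·1208·0.3212 = 8.384 m
Minor: ΣK = 2.52; h_m = ΣK·V²/2g = 0.8093 m
Total H_L = 8.384 + 0.8093 = 9.194 m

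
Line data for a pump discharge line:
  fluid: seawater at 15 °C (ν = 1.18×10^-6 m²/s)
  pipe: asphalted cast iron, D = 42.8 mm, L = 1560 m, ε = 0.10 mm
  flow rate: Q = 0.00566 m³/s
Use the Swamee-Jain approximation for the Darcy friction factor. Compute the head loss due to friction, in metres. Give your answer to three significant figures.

h_f ≈ 740 m

V = 4Q/(πD²) = 4·0.00566/(π·0.0428²) = 3.934 m/s
Re = VD/ν = 3.934·0.0428/1.18×10^-6 = 1.43×10^5 → turbulent
ε/D = 0.10/42.8 = 0.00234
Swamee-Jain: f = 0.02573
h_f = f(L/D)V²/(2g) = 0.02573·(1560/0.0428)·3.934²/(2·9.81) = 739.7 m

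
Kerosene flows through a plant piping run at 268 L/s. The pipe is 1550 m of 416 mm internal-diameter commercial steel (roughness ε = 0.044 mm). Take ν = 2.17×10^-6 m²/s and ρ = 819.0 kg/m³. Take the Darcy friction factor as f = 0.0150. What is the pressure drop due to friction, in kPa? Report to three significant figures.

V = 4Q/(πD²) = 4·0.268/(π·0.416²) = 1.972 m/s
h_f = f(L/D)V²/(2g) = 0.01500·(1550/0.416)·1.972²/(2·9.81) = 11.08 m
Δp = ρg·h_f = 819.0·9.81·11.08 = 88.98 kPa

Δp ≈ 89.0 kPa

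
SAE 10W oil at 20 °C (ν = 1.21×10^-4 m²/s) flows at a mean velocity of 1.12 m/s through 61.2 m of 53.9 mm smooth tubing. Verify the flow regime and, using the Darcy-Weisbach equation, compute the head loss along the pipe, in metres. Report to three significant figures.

Re = VD/ν = 1.12·0.05390/1.21×10^-4 = 499 → laminar (Re < 2300)
f = 64/Re = 0.1283
h_f = f(L/D)V²/(2g) = 0.1283·(61.2/0.05390)·1.12²/(2·9.81) = 9.312 m

h_f ≈ 9.31 m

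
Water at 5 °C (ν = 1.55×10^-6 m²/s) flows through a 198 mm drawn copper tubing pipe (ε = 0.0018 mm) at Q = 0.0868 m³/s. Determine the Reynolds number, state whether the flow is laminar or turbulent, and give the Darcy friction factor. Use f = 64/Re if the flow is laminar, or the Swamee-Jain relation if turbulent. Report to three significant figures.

V = 4Q/(πD²) = 2.819 m/s
Re = VD/ν = 2.819·0.198/1.55×10^-6 = 3.60×10^5
Re > 4000 → turbulent; ε/D = 9.09×10^-6
Swamee-Jain: f = 0.01401

Re ≈ 3.60×10^5; turbulent; f ≈ 0.0140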